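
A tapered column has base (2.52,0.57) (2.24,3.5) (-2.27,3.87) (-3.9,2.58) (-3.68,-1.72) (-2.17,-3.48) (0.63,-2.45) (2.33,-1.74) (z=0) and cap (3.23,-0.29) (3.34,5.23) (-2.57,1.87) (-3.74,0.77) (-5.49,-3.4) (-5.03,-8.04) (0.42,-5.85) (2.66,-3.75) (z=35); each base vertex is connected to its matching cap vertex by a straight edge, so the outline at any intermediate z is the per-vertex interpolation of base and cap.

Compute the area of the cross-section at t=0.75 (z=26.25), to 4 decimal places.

Area at t=0.75: 62.6236

Cross-section at t=0.75: each vertex is (1-t)·p0[i] + t·p1[i].
  v1: (1-0.75)·(2.52,0.57) + 0.75·(3.23,-0.29) = (3.0525,-0.0750)
  v2: (1-0.75)·(2.24,3.5) + 0.75·(3.34,5.23) = (3.0650,4.7975)
  v3: (1-0.75)·(-2.27,3.87) + 0.75·(-2.57,1.87) = (-2.4950,2.3700)
  v4: (1-0.75)·(-3.9,2.58) + 0.75·(-3.74,0.77) = (-3.7800,1.2225)
  v5: (1-0.75)·(-3.68,-1.72) + 0.75·(-5.49,-3.4) = (-5.0375,-2.9800)
  v6: (1-0.75)·(-2.17,-3.48) + 0.75·(-5.03,-8.04) = (-4.3150,-6.9000)
  v7: (1-0.75)·(0.63,-2.45) + 0.75·(0.42,-5.85) = (0.4725,-5.0000)
  v8: (1-0.75)·(2.33,-1.74) + 0.75·(2.66,-3.75) = (2.5775,-3.2475)
Shoelace sum Σ(x_i·y_{i+1} − x_{i+1}·y_i):
  i=1: 3.0525·4.7975 − 3.0650·-0.0750 = +14.8742 (running +14.8742)
  i=2: 3.0650·2.3700 − -2.4950·4.7975 = +19.2338 (running +34.1081)
  i=3: -2.4950·1.2225 − -3.7800·2.3700 = +5.9085 (running +40.0165)
  i=4: -3.7800·-2.9800 − -5.0375·1.2225 = +17.4227 (running +57.4393)
  i=5: -5.0375·-6.9000 − -4.3150·-2.9800 = +21.9000 (running +79.3393)
  i=6: -4.3150·-5.0000 − 0.4725·-6.9000 = +24.8352 (running +104.1746)
  i=7: 0.4725·-3.2475 − 2.5775·-5.0000 = +11.3531 (running +115.5276)
  i=8: 2.5775·-0.0750 − 3.0525·-3.2475 = +9.7197 (running +125.2473)
Area = |Σ|/2 = |125.2473|/2 = 62.6236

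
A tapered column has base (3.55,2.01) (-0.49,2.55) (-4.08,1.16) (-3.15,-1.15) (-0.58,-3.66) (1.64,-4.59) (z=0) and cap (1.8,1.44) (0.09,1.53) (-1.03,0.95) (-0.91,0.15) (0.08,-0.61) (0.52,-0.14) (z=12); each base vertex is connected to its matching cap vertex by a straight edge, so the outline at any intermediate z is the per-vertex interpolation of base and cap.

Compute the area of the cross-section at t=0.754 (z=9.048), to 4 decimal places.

Area at t=0.754: 8.0538

Cross-section at t=0.754: each vertex is (1-t)·p0[i] + t·p1[i].
  v1: (1-0.754)·(3.55,2.01) + 0.754·(1.8,1.44) = (2.2305,1.5802)
  v2: (1-0.754)·(-0.49,2.55) + 0.754·(0.09,1.53) = (-0.0527,1.7809)
  v3: (1-0.754)·(-4.08,1.16) + 0.754·(-1.03,0.95) = (-1.7803,1.0017)
  v4: (1-0.754)·(-3.15,-1.15) + 0.754·(-0.91,0.15) = (-1.4610,-0.1698)
  v5: (1-0.754)·(-0.58,-3.66) + 0.754·(0.08,-0.61) = (-0.0824,-1.3603)
  v6: (1-0.754)·(1.64,-4.59) + 0.754·(0.52,-0.14) = (0.7955,-1.2347)
Shoelace sum Σ(x_i·y_{i+1} − x_{i+1}·y_i):
  i=1: 2.2305·1.7809 − -0.0527·1.5802 = +4.0556 (running +4.0556)
  i=2: -0.0527·1.0017 − -1.7803·1.7809 = +3.1178 (running +7.1734)
  i=3: -1.7803·-0.1698 − -1.4610·1.0017 = +1.7658 (running +8.9392)
  i=4: -1.4610·-1.3603 − -0.0824·-0.1698 = +1.9735 (running +10.9126)
  i=5: -0.0824·-1.2347 − 0.7955·-1.3603 = +1.1838 (running +12.0965)
  i=6: 0.7955·1.5802 − 2.2305·-1.2347 = +4.0111 (running +16.1076)
Area = |Σ|/2 = |16.1076|/2 = 8.0538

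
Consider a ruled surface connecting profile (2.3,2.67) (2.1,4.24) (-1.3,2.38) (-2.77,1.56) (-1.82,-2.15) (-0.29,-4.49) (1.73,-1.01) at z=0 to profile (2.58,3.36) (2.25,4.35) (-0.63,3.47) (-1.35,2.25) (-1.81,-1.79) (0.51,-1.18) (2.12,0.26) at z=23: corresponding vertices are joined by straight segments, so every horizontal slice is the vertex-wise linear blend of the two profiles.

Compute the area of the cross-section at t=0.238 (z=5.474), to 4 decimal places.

Cross-section at t=0.238: each vertex is (1-t)·p0[i] + t·p1[i].
  v1: (1-0.238)·(2.3,2.67) + 0.238·(2.58,3.36) = (2.3666,2.8342)
  v2: (1-0.238)·(2.1,4.24) + 0.238·(2.25,4.35) = (2.1357,4.2662)
  v3: (1-0.238)·(-1.3,2.38) + 0.238·(-0.63,3.47) = (-1.1405,2.6394)
  v4: (1-0.238)·(-2.77,1.56) + 0.238·(-1.35,2.25) = (-2.4320,1.7242)
  v5: (1-0.238)·(-1.82,-2.15) + 0.238·(-1.81,-1.79) = (-1.8176,-2.0643)
  v6: (1-0.238)·(-0.29,-4.49) + 0.238·(0.51,-1.18) = (-0.0996,-3.7022)
  v7: (1-0.238)·(1.73,-1.01) + 0.238·(2.12,0.26) = (1.8228,-0.7077)
Shoelace sum Σ(x_i·y_{i+1} − x_{i+1}·y_i):
  i=1: 2.3666·4.2662 − 2.1357·2.8342 = +4.0435 (running +4.0435)
  i=2: 2.1357·2.6394 − -1.1405·4.2662 = +10.5028 (running +14.5462)
  i=3: -1.1405·1.7242 − -2.4320·2.6394 = +4.4526 (running +18.9989)
  i=4: -2.4320·-2.0643 − -1.8176·1.7242 = +8.1545 (running +27.1533)
  i=5: -1.8176·-3.7022 − -0.0996·-2.0643 = +6.5236 (running +33.6770)
  i=6: -0.0996·-0.7077 − 1.8228·-3.7022 = +6.8190 (running +40.4959)
  i=7: 1.8228·2.8342 − 2.3666·-0.7077 = +6.8412 (running +47.3372)
Area = |Σ|/2 = |47.3372|/2 = 23.6686

Area at t=0.238: 23.6686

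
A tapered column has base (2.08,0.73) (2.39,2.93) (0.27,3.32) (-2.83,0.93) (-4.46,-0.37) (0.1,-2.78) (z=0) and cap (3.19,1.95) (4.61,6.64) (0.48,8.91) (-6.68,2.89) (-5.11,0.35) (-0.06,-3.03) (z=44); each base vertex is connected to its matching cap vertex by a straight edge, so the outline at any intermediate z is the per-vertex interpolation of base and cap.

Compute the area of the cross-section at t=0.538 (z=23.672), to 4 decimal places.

Cross-section at t=0.538: each vertex is (1-t)·p0[i] + t·p1[i].
  v1: (1-0.538)·(2.08,0.73) + 0.538·(3.19,1.95) = (2.6772,1.3864)
  v2: (1-0.538)·(2.39,2.93) + 0.538·(4.61,6.64) = (3.5844,4.9260)
  v3: (1-0.538)·(0.27,3.32) + 0.538·(0.48,8.91) = (0.3830,6.3274)
  v4: (1-0.538)·(-2.83,0.93) + 0.538·(-6.68,2.89) = (-4.9013,1.9845)
  v5: (1-0.538)·(-4.46,-0.37) + 0.538·(-5.11,0.35) = (-4.8097,0.0174)
  v6: (1-0.538)·(0.1,-2.78) + 0.538·(-0.06,-3.03) = (0.0139,-2.9145)
Shoelace sum Σ(x_i·y_{i+1} − x_{i+1}·y_i):
  i=1: 2.6772·4.9260 − 3.5844·1.3864 = +8.2185 (running +8.2185)
  i=2: 3.5844·6.3274 − 0.3830·4.9260 = +20.7932 (running +29.0117)
  i=3: 0.3830·1.9845 − -4.9013·6.3274 = +31.7726 (running +60.7843)
  i=4: -4.9013·0.0174 − -4.8097·1.9845 = +9.4597 (running +70.2440)
  i=5: -4.8097·-2.9145 − 0.0139·0.0174 = +14.0176 (running +84.2616)
  i=6: 0.0139·1.3864 − 2.6772·-2.9145 = +7.8219 (running +92.0836)
Area = |Σ|/2 = |92.0836|/2 = 46.0418

Area at t=0.538: 46.0418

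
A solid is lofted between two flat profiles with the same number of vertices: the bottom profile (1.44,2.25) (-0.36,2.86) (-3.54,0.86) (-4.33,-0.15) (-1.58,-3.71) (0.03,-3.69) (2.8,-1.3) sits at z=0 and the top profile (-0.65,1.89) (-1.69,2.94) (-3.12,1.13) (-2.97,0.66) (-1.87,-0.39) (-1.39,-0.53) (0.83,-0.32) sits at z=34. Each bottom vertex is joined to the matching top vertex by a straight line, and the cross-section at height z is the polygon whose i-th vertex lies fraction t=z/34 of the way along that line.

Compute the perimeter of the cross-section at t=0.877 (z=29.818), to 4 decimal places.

Perimeter at t=0.877: 12.1503

Cross-section at t=0.877: each vertex is (1-t)·p0[i] + t·p1[i].
  v1: (1-0.877)·(1.44,2.25) + 0.877·(-0.65,1.89) = (-0.3929,1.9343)
  v2: (1-0.877)·(-0.36,2.86) + 0.877·(-1.69,2.94) = (-1.5264,2.9302)
  v3: (1-0.877)·(-3.54,0.86) + 0.877·(-3.12,1.13) = (-3.1717,1.0968)
  v4: (1-0.877)·(-4.33,-0.15) + 0.877·(-2.97,0.66) = (-3.1373,0.5604)
  v5: (1-0.877)·(-1.58,-3.71) + 0.877·(-1.87,-0.39) = (-1.8343,-0.7984)
  v6: (1-0.877)·(0.03,-3.69) + 0.877·(-1.39,-0.53) = (-1.2153,-0.9187)
  v7: (1-0.877)·(2.8,-1.3) + 0.877·(0.83,-0.32) = (1.0723,-0.4405)
Perimeter = Σ |v_{i+1} − v_i|:
  edge 1→2: √(-1.1335² + 0.9959²) = 1.5088 (running 1.5088)
  edge 2→3: √(-1.6453² + -1.8334²) = 2.4633 (running 3.9722)
  edge 3→4: √(0.0344² + -0.5364²) = 0.5375 (running 4.5097)
  edge 4→5: √(1.3030² + -1.3587²) = 1.8825 (running 6.3922)
  edge 5→6: √(0.6190² + -0.1203²) = 0.6306 (running 7.0228)
  edge 6→7: √(2.2876² + 0.4781²) = 2.3371 (running 9.3599)
  edge 7→1: √(-1.4652² + 2.3748²) = 2.7905 (running 12.1503)
Perimeter = 12.1503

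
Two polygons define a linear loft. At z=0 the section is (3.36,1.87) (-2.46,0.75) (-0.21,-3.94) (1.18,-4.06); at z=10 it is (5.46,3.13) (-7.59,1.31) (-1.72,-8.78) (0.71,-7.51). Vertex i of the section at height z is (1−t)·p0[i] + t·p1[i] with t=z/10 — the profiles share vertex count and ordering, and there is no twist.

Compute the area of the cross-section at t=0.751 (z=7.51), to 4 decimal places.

Area at t=0.751: 61.6583

Cross-section at t=0.751: each vertex is (1-t)·p0[i] + t·p1[i].
  v1: (1-0.751)·(3.36,1.87) + 0.751·(5.46,3.13) = (4.9371,2.8163)
  v2: (1-0.751)·(-2.46,0.75) + 0.751·(-7.59,1.31) = (-6.3126,1.1706)
  v3: (1-0.751)·(-0.21,-3.94) + 0.751·(-1.72,-8.78) = (-1.3440,-7.5748)
  v4: (1-0.751)·(1.18,-4.06) + 0.751·(0.71,-7.51) = (0.8270,-6.6509)
Shoelace sum Σ(x_i·y_{i+1} − x_{i+1}·y_i):
  i=1: 4.9371·1.1706 − -6.3126·2.8163 = +23.5572 (running +23.5572)
  i=2: -6.3126·-7.5748 − -1.3440·1.1706 = +49.3904 (running +72.9476)
  i=3: -1.3440·-6.6509 − 0.8270·-7.5748 = +15.2036 (running +88.1511)
  i=4: 0.8270·2.8163 − 4.9371·-6.6509 = +35.1655 (running +123.3167)
Area = |Σ|/2 = |123.3167|/2 = 61.6583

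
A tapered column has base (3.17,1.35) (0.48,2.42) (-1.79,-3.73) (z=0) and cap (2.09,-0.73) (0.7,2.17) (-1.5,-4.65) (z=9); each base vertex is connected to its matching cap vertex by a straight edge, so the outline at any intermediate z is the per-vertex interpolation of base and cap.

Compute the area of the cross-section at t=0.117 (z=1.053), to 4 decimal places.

Cross-section at t=0.117: each vertex is (1-t)·p0[i] + t·p1[i].
  v1: (1-0.117)·(3.17,1.35) + 0.117·(2.09,-0.73) = (3.0436,1.1066)
  v2: (1-0.117)·(0.48,2.42) + 0.117·(0.7,2.17) = (0.5057,2.3908)
  v3: (1-0.117)·(-1.79,-3.73) + 0.117·(-1.5,-4.65) = (-1.7561,-3.8376)
Shoelace sum Σ(x_i·y_{i+1} − x_{i+1}·y_i):
  i=1: 3.0436·2.3908 − 0.5057·1.1066 = +6.7169 (running +6.7169)
  i=2: 0.5057·-3.8376 − -1.7561·2.3908 = +2.2575 (running +8.9744)
  i=3: -1.7561·1.1066 − 3.0436·-3.8376 = +9.7371 (running +18.7114)
Area = |Σ|/2 = |18.7114|/2 = 9.3557

Area at t=0.117: 9.3557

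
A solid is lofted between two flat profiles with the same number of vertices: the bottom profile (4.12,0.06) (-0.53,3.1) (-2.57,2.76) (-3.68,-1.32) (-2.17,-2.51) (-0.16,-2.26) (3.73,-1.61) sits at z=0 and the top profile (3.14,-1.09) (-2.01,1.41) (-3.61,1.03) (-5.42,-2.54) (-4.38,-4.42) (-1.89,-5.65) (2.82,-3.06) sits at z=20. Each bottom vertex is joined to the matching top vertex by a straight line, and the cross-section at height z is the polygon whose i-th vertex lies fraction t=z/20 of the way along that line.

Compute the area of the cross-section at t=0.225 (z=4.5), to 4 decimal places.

Cross-section at t=0.225: each vertex is (1-t)·p0[i] + t·p1[i].
  v1: (1-0.225)·(4.12,0.06) + 0.225·(3.14,-1.09) = (3.8995,-0.1988)
  v2: (1-0.225)·(-0.53,3.1) + 0.225·(-2.01,1.41) = (-0.8630,2.7198)
  v3: (1-0.225)·(-2.57,2.76) + 0.225·(-3.61,1.03) = (-2.8040,2.3707)
  v4: (1-0.225)·(-3.68,-1.32) + 0.225·(-5.42,-2.54) = (-4.0715,-1.5945)
  v5: (1-0.225)·(-2.17,-2.51) + 0.225·(-4.38,-4.42) = (-2.6673,-2.9398)
  v6: (1-0.225)·(-0.16,-2.26) + 0.225·(-1.89,-5.65) = (-0.5493,-3.0228)
  v7: (1-0.225)·(3.73,-1.61) + 0.225·(2.82,-3.06) = (3.5253,-1.9363)
Shoelace sum Σ(x_i·y_{i+1} − x_{i+1}·y_i):
  i=1: 3.8995·2.7198 − -0.8630·-0.1988 = +10.4341 (running +10.4341)
  i=2: -0.8630·2.3707 − -2.8040·2.7198 = +5.5802 (running +16.0144)
  i=3: -2.8040·-1.5945 − -4.0715·2.3707 = +14.1235 (running +30.1379)
  i=4: -4.0715·-2.9398 − -2.6673·-1.5945 = +7.7163 (running +37.8541)
  i=5: -2.6673·-3.0228 − -0.5493·-2.9398 = +6.4478 (running +44.3019)
  i=6: -0.5493·-1.9363 − 3.5253·-3.0228 = +11.7194 (running +56.0213)
  i=7: 3.5253·-0.1988 − 3.8995·-1.9363 = +6.8498 (running +62.8711)
Area = |Σ|/2 = |62.8711|/2 = 31.4355

Area at t=0.225: 31.4355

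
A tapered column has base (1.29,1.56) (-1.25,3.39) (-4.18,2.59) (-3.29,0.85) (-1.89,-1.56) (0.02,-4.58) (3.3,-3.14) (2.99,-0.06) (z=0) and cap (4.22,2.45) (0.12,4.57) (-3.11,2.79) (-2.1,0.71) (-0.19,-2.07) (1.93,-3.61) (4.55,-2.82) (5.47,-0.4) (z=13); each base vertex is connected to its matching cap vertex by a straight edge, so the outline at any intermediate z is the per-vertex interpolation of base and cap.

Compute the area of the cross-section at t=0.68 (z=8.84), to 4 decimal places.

Area at t=0.68: 39.4222

Cross-section at t=0.68: each vertex is (1-t)·p0[i] + t·p1[i].
  v1: (1-0.68)·(1.29,1.56) + 0.68·(4.22,2.45) = (3.2824,2.1652)
  v2: (1-0.68)·(-1.25,3.39) + 0.68·(0.12,4.57) = (-0.3184,4.1924)
  v3: (1-0.68)·(-4.18,2.59) + 0.68·(-3.11,2.79) = (-3.4524,2.7260)
  v4: (1-0.68)·(-3.29,0.85) + 0.68·(-2.1,0.71) = (-2.4808,0.7548)
  v5: (1-0.68)·(-1.89,-1.56) + 0.68·(-0.19,-2.07) = (-0.7340,-1.9068)
  v6: (1-0.68)·(0.02,-4.58) + 0.68·(1.93,-3.61) = (1.3188,-3.9204)
  v7: (1-0.68)·(3.3,-3.14) + 0.68·(4.55,-2.82) = (4.1500,-2.9224)
  v8: (1-0.68)·(2.99,-0.06) + 0.68·(5.47,-0.4) = (4.6764,-0.2912)
Shoelace sum Σ(x_i·y_{i+1} − x_{i+1}·y_i):
  i=1: 3.2824·4.1924 − -0.3184·2.1652 = +14.4505 (running +14.4505)
  i=2: -0.3184·2.7260 − -3.4524·4.1924 = +13.6059 (running +28.0564)
  i=3: -3.4524·0.7548 − -2.4808·2.7260 = +4.1568 (running +32.2132)
  i=4: -2.4808·-1.9068 − -0.7340·0.7548 = +5.2844 (running +37.4976)
  i=5: -0.7340·-3.9204 − 1.3188·-1.9068 = +5.3923 (running +42.8899)
  i=6: 1.3188·-2.9224 − 4.1500·-3.9204 = +12.4156 (running +55.3055)
  i=7: 4.1500·-0.2912 − 4.6764·-2.9224 = +12.4578 (running +67.7633)
  i=8: 4.6764·2.1652 − 3.2824·-0.2912 = +11.0812 (running +78.8445)
Area = |Σ|/2 = |78.8445|/2 = 39.4222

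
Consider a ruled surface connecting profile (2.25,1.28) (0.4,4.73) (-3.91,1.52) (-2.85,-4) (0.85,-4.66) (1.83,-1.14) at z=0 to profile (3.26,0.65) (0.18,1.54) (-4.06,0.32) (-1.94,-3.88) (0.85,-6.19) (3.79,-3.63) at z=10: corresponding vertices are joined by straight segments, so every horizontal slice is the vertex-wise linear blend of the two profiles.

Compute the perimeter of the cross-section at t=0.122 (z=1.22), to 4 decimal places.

Perimeter at t=0.122: 24.4058

Cross-section at t=0.122: each vertex is (1-t)·p0[i] + t·p1[i].
  v1: (1-0.122)·(2.25,1.28) + 0.122·(3.26,0.65) = (2.3732,1.2031)
  v2: (1-0.122)·(0.4,4.73) + 0.122·(0.18,1.54) = (0.3732,4.3408)
  v3: (1-0.122)·(-3.91,1.52) + 0.122·(-4.06,0.32) = (-3.9283,1.3736)
  v4: (1-0.122)·(-2.85,-4) + 0.122·(-1.94,-3.88) = (-2.7390,-3.9854)
  v5: (1-0.122)·(0.85,-4.66) + 0.122·(0.85,-6.19) = (0.8500,-4.8467)
  v6: (1-0.122)·(1.83,-1.14) + 0.122·(3.79,-3.63) = (2.0691,-1.4438)
Perimeter = Σ |v_{i+1} − v_i|:
  edge 1→2: √(-2.0001² + 3.1377²) = 3.7209 (running 3.7209)
  edge 2→3: √(-4.3015² + -2.9672²) = 5.2256 (running 8.9465)
  edge 3→4: √(1.1893² + -5.3590²) = 5.4893 (running 14.4359)
  edge 4→5: √(3.5890² + -0.8613²) = 3.6909 (running 18.1268)
  edge 5→6: √(1.2191² + 3.4029²) = 3.6147 (running 21.7414)
  edge 6→1: √(0.3041² + 2.6469²) = 2.6643 (running 24.4058)
Perimeter = 24.4058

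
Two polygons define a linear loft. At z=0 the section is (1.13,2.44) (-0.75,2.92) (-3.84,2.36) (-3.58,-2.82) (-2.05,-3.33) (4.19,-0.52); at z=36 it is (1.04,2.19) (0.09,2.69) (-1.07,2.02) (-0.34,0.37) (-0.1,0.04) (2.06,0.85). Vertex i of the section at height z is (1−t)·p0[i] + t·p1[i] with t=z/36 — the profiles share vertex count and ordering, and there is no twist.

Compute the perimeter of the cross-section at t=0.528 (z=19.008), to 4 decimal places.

Perimeter at t=0.528: 15.2720

Cross-section at t=0.528: each vertex is (1-t)·p0[i] + t·p1[i].
  v1: (1-0.528)·(1.13,2.44) + 0.528·(1.04,2.19) = (1.0825,2.3080)
  v2: (1-0.528)·(-0.75,2.92) + 0.528·(0.09,2.69) = (-0.3065,2.7986)
  v3: (1-0.528)·(-3.84,2.36) + 0.528·(-1.07,2.02) = (-2.3774,2.1805)
  v4: (1-0.528)·(-3.58,-2.82) + 0.528·(-0.34,0.37) = (-1.8693,-1.1357)
  v5: (1-0.528)·(-2.05,-3.33) + 0.528·(-0.1,0.04) = (-1.0204,-1.5506)
  v6: (1-0.528)·(4.19,-0.52) + 0.528·(2.06,0.85) = (3.0654,0.2034)
Perimeter = Σ |v_{i+1} − v_i|:
  edge 1→2: √(-1.3890² + 0.4906²) = 1.4730 (running 1.4730)
  edge 2→3: √(-2.0710² + -0.6181²) = 2.1612 (running 3.6343)
  edge 3→4: √(0.5082² + -3.3162²) = 3.3549 (running 6.9891)
  edge 4→5: √(0.8489² + -0.4150²) = 0.9449 (running 7.9340)
  edge 5→6: √(4.0858² + 1.7540²) = 4.4463 (running 12.3804)
  edge 6→1: √(-1.9829² + 2.1046²) = 2.8916 (running 15.2720)
Perimeter = 15.2720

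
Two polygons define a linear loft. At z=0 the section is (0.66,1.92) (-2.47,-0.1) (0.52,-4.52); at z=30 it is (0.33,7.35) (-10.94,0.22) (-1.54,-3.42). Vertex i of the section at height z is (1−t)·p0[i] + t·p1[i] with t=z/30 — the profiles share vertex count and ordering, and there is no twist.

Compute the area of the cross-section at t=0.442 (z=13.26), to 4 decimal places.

Area at t=0.442: 26.1665

Cross-section at t=0.442: each vertex is (1-t)·p0[i] + t·p1[i].
  v1: (1-0.442)·(0.66,1.92) + 0.442·(0.33,7.35) = (0.5141,4.3201)
  v2: (1-0.442)·(-2.47,-0.1) + 0.442·(-10.94,0.22) = (-6.2137,0.0414)
  v3: (1-0.442)·(0.52,-4.52) + 0.442·(-1.54,-3.42) = (-0.3905,-4.0338)
Shoelace sum Σ(x_i·y_{i+1} − x_{i+1}·y_i):
  i=1: 0.5141·0.0414 − -6.2137·4.3201 = +26.8650 (running +26.8650)
  i=2: -6.2137·-4.0338 − -0.3905·0.0414 = +25.0812 (running +51.9462)
  i=3: -0.3905·4.3201 − 0.5141·-4.0338 = +0.3869 (running +52.3331)
Area = |Σ|/2 = |52.3331|/2 = 26.1665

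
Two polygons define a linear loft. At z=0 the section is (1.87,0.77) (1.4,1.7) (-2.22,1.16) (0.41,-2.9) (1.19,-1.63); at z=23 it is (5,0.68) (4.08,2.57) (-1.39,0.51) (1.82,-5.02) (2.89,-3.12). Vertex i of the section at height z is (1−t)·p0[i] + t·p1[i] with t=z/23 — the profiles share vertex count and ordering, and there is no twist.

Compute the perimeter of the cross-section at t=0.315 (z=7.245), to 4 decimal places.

Cross-section at t=0.315: each vertex is (1-t)·p0[i] + t·p1[i].
  v1: (1-0.315)·(1.87,0.77) + 0.315·(5,0.68) = (2.8559,0.7417)
  v2: (1-0.315)·(1.4,1.7) + 0.315·(4.08,2.57) = (2.2442,1.9741)
  v3: (1-0.315)·(-2.22,1.16) + 0.315·(-1.39,0.51) = (-1.9586,0.9552)
  v4: (1-0.315)·(0.41,-2.9) + 0.315·(1.82,-5.02) = (0.8541,-3.5678)
  v5: (1-0.315)·(1.19,-1.63) + 0.315·(2.89,-3.12) = (1.7255,-2.0993)
Perimeter = Σ |v_{i+1} − v_i|:
  edge 1→2: √(-0.6117² + 1.2324²) = 1.3759 (running 1.3759)
  edge 2→3: √(-4.2027² + -1.0188²) = 4.3245 (running 5.7004)
  edge 3→4: √(2.8127² + -4.5230²) = 5.3263 (running 11.0266)
  edge 4→5: √(0.8714² + 1.4685²) = 1.7075 (running 12.7341)
  edge 5→1: √(1.1304² + 2.8410²) = 3.0576 (running 15.7918)
Perimeter = 15.7918

Perimeter at t=0.315: 15.7918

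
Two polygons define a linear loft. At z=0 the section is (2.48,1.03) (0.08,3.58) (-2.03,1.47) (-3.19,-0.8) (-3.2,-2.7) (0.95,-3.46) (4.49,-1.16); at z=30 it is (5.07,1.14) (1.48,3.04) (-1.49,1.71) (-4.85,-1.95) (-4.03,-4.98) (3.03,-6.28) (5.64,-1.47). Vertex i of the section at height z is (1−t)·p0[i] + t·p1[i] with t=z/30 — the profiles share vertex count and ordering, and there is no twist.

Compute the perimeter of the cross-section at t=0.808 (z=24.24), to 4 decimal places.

Perimeter at t=0.808: 28.8995

Cross-section at t=0.808: each vertex is (1-t)·p0[i] + t·p1[i].
  v1: (1-0.808)·(2.48,1.03) + 0.808·(5.07,1.14) = (4.5727,1.1189)
  v2: (1-0.808)·(0.08,3.58) + 0.808·(1.48,3.04) = (1.2112,3.1437)
  v3: (1-0.808)·(-2.03,1.47) + 0.808·(-1.49,1.71) = (-1.5937,1.6639)
  v4: (1-0.808)·(-3.19,-0.8) + 0.808·(-4.85,-1.95) = (-4.5313,-1.7292)
  v5: (1-0.808)·(-3.2,-2.7) + 0.808·(-4.03,-4.98) = (-3.8706,-4.5422)
  v6: (1-0.808)·(0.95,-3.46) + 0.808·(3.03,-6.28) = (2.6306,-5.7386)
  v7: (1-0.808)·(4.49,-1.16) + 0.808·(5.64,-1.47) = (5.4192,-1.4105)
Perimeter = Σ |v_{i+1} − v_i|:
  edge 1→2: √(-3.3615² + 2.0248²) = 3.9242 (running 3.9242)
  edge 2→3: √(-2.8049² + -1.4798²) = 3.1713 (running 7.0955)
  edge 3→4: √(-2.9376² + -3.3931²) = 4.4881 (running 11.5836)
  edge 4→5: √(0.6606² + -2.8130²) = 2.8896 (running 14.4732)
  edge 5→6: √(6.5013² + -1.1963²) = 6.6104 (running 21.0836)
  edge 6→7: √(2.7886² + 4.3281²) = 5.1486 (running 26.2322)
  edge 7→1: √(-0.8465² + 2.5294²) = 2.6672 (running 28.8995)
Perimeter = 28.8995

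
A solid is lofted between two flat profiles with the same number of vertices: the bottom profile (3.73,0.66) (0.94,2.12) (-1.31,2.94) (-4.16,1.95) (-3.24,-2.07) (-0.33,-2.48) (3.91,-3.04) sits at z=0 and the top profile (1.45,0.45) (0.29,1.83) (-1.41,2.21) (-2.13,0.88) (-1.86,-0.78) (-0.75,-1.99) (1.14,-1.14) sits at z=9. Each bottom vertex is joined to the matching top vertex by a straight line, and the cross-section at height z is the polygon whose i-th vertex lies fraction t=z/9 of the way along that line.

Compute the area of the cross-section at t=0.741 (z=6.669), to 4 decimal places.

Area at t=0.741: 15.4563

Cross-section at t=0.741: each vertex is (1-t)·p0[i] + t·p1[i].
  v1: (1-0.741)·(3.73,0.66) + 0.741·(1.45,0.45) = (2.0405,0.5044)
  v2: (1-0.741)·(0.94,2.12) + 0.741·(0.29,1.83) = (0.4583,1.9051)
  v3: (1-0.741)·(-1.31,2.94) + 0.741·(-1.41,2.21) = (-1.3841,2.3991)
  v4: (1-0.741)·(-4.16,1.95) + 0.741·(-2.13,0.88) = (-2.6558,1.1571)
  v5: (1-0.741)·(-3.24,-2.07) + 0.741·(-1.86,-0.78) = (-2.2174,-1.1141)
  v6: (1-0.741)·(-0.33,-2.48) + 0.741·(-0.75,-1.99) = (-0.6412,-2.1169)
  v7: (1-0.741)·(3.91,-3.04) + 0.741·(1.14,-1.14) = (1.8574,-1.6321)
Shoelace sum Σ(x_i·y_{i+1} − x_{i+1}·y_i):
  i=1: 2.0405·1.9051 − 0.4583·0.5044 = +3.6562 (running +3.6562)
  i=2: 0.4583·2.3991 − -1.3841·1.9051 = +3.7365 (running +7.3927)
  i=3: -1.3841·1.1571 − -2.6558·2.3991 = +4.7698 (running +12.1625)
  i=4: -2.6558·-1.1141 − -2.2174·1.1571 = +5.5247 (running +17.6872)
  i=5: -2.2174·-2.1169 − -0.6412·-1.1141 = +3.9797 (running +21.6669)
  i=6: -0.6412·-1.6321 − 1.8574·-2.1169 = +4.9785 (running +26.6454)
  i=7: 1.8574·0.5044 − 2.0405·-1.6321 = +4.2672 (running +30.9126)
Area = |Σ|/2 = |30.9126|/2 = 15.4563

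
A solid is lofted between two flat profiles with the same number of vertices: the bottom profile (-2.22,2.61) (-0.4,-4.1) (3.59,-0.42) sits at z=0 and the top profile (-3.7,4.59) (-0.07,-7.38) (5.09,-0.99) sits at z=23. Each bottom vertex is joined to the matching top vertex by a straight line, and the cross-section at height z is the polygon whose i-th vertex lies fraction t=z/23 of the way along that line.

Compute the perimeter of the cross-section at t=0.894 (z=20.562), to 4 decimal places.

Cross-section at t=0.894: each vertex is (1-t)·p0[i] + t·p1[i].
  v1: (1-0.894)·(-2.22,2.61) + 0.894·(-3.7,4.59) = (-3.5431,4.3801)
  v2: (1-0.894)·(-0.4,-4.1) + 0.894·(-0.07,-7.38) = (-0.1050,-7.0323)
  v3: (1-0.894)·(3.59,-0.42) + 0.894·(5.09,-0.99) = (4.9310,-0.9296)
Perimeter = Σ |v_{i+1} − v_i|:
  edge 1→2: √(3.4381² + -11.4124²) = 11.9191 (running 11.9191)
  edge 2→3: √(5.0360² + 6.1027²) = 7.9123 (running 19.8314)
  edge 3→1: √(-8.4741² + 5.3097²) = 10.0002 (running 29.8316)
Perimeter = 29.8316

Perimeter at t=0.894: 29.8316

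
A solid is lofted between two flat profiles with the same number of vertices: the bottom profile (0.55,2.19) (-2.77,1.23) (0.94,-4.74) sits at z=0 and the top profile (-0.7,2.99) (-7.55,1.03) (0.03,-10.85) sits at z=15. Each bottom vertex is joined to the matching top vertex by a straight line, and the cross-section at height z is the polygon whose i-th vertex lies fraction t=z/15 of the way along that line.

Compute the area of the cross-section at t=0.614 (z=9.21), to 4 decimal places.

Area at t=0.614: 31.1260

Cross-section at t=0.614: each vertex is (1-t)·p0[i] + t·p1[i].
  v1: (1-0.614)·(0.55,2.19) + 0.614·(-0.7,2.99) = (-0.2175,2.6812)
  v2: (1-0.614)·(-2.77,1.23) + 0.614·(-7.55,1.03) = (-5.7049,1.1072)
  v3: (1-0.614)·(0.94,-4.74) + 0.614·(0.03,-10.85) = (0.3813,-8.4915)
Shoelace sum Σ(x_i·y_{i+1} − x_{i+1}·y_i):
  i=1: -0.2175·1.1072 − -5.7049·2.6812 = +15.0552 (running +15.0552)
  i=2: -5.7049·-8.4915 − 0.3813·1.1072 = +48.0214 (running +63.0766)
  i=3: 0.3813·2.6812 − -0.2175·-8.4915 = -0.8247 (running +62.2520)
Area = |Σ|/2 = |62.2520|/2 = 31.1260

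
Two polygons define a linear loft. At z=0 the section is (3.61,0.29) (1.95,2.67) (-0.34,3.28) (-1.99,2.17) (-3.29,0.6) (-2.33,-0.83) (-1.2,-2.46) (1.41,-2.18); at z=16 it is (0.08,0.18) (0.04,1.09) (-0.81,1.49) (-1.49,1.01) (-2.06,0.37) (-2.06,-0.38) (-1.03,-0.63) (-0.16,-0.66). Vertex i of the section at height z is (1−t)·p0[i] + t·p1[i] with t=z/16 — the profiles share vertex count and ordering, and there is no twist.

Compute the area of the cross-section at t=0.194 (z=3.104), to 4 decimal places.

Area at t=0.194: 19.7670

Cross-section at t=0.194: each vertex is (1-t)·p0[i] + t·p1[i].
  v1: (1-0.194)·(3.61,0.29) + 0.194·(0.08,0.18) = (2.9252,0.2687)
  v2: (1-0.194)·(1.95,2.67) + 0.194·(0.04,1.09) = (1.5795,2.3635)
  v3: (1-0.194)·(-0.34,3.28) + 0.194·(-0.81,1.49) = (-0.4312,2.9327)
  v4: (1-0.194)·(-1.99,2.17) + 0.194·(-1.49,1.01) = (-1.8930,1.9450)
  v5: (1-0.194)·(-3.29,0.6) + 0.194·(-2.06,0.37) = (-3.0514,0.5554)
  v6: (1-0.194)·(-2.33,-0.83) + 0.194·(-2.06,-0.38) = (-2.2776,-0.7427)
  v7: (1-0.194)·(-1.2,-2.46) + 0.194·(-1.03,-0.63) = (-1.1670,-2.1050)
  v8: (1-0.194)·(1.41,-2.18) + 0.194·(-0.16,-0.66) = (1.1054,-1.8851)
Shoelace sum Σ(x_i·y_{i+1} − x_{i+1}·y_i):
  i=1: 2.9252·2.3635 − 1.5795·0.2687 = +6.4893 (running +6.4893)
  i=2: 1.5795·2.9327 − -0.4312·2.3635 = +5.6512 (running +12.1405)
  i=3: -0.4312·1.9450 − -1.8930·2.9327 = +4.7130 (running +16.8535)
  i=4: -1.8930·0.5554 − -3.0514·1.9450 = +4.8835 (running +21.7370)
  i=5: -3.0514·-0.7427 − -2.2776·0.5554 = +3.5312 (running +25.2682)
  i=6: -2.2776·-2.1050 − -1.1670·-0.7427 = +3.9276 (running +29.1958)
  i=7: -1.1670·-1.8851 − 1.1054·-2.1050 = +4.5269 (running +33.7227)
  i=8: 1.1054·0.2687 − 2.9252·-1.8851 = +5.8113 (running +39.5340)
Area = |Σ|/2 = |39.5340|/2 = 19.7670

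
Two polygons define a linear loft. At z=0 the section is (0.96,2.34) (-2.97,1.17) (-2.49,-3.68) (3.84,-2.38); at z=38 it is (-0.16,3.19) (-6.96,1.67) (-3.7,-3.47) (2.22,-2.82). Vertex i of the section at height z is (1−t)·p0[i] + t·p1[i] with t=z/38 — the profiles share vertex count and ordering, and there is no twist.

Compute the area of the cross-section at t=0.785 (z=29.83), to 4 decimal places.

Area at t=0.785: 35.8242

Cross-section at t=0.785: each vertex is (1-t)·p0[i] + t·p1[i].
  v1: (1-0.785)·(0.96,2.34) + 0.785·(-0.16,3.19) = (0.0808,3.0072)
  v2: (1-0.785)·(-2.97,1.17) + 0.785·(-6.96,1.67) = (-6.1021,1.5625)
  v3: (1-0.785)·(-2.49,-3.68) + 0.785·(-3.7,-3.47) = (-3.4398,-3.5152)
  v4: (1-0.785)·(3.84,-2.38) + 0.785·(2.22,-2.82) = (2.5683,-2.7254)
Shoelace sum Σ(x_i·y_{i+1} − x_{i+1}·y_i):
  i=1: 0.0808·1.5625 − -6.1021·3.0072 = +18.4769 (running +18.4769)
  i=2: -6.1021·-3.5152 − -3.4398·1.5625 = +26.8247 (running +45.3017)
  i=3: -3.4398·-2.7254 − 2.5683·-3.5152 = +18.4029 (running +63.7046)
  i=4: 2.5683·3.0072 − 0.0808·-2.7254 = +7.9437 (running +71.6483)
Area = |Σ|/2 = |71.6483|/2 = 35.8242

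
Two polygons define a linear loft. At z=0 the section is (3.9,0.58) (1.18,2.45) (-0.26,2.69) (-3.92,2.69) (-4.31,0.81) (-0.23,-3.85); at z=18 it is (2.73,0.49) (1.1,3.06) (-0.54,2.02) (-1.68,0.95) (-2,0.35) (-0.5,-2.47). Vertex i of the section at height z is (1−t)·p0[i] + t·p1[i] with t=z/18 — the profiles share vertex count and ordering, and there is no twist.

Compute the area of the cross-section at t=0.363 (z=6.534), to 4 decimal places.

Cross-section at t=0.363: each vertex is (1-t)·p0[i] + t·p1[i].
  v1: (1-0.363)·(3.9,0.58) + 0.363·(2.73,0.49) = (3.4753,0.5473)
  v2: (1-0.363)·(1.18,2.45) + 0.363·(1.1,3.06) = (1.1510,2.6714)
  v3: (1-0.363)·(-0.26,2.69) + 0.363·(-0.54,2.02) = (-0.3616,2.4468)
  v4: (1-0.363)·(-3.92,2.69) + 0.363·(-1.68,0.95) = (-3.1069,2.0584)
  v5: (1-0.363)·(-4.31,0.81) + 0.363·(-2,0.35) = (-3.4715,0.6430)
  v6: (1-0.363)·(-0.23,-3.85) + 0.363·(-0.5,-2.47) = (-0.3280,-3.3491)
Shoelace sum Σ(x_i·y_{i+1} − x_{i+1}·y_i):
  i=1: 3.4753·2.6714 − 1.1510·0.5473 = +8.6540 (running +8.6540)
  i=2: 1.1510·2.4468 − -0.3616·2.6714 = +3.7823 (running +12.4363)
  i=3: -0.3616·2.0584 − -3.1069·2.4468 = +6.8575 (running +19.2938)
  i=4: -3.1069·0.6430 − -3.4715·2.0584 = +5.1478 (running +24.4416)
  i=5: -3.4715·-3.3491 − -0.3280·0.6430 = +11.8371 (running +36.2787)
  i=6: -0.3280·0.5473 − 3.4753·-3.3491 = +11.4594 (running +47.7381)
Area = |Σ|/2 = |47.7381|/2 = 23.8691

Area at t=0.363: 23.8691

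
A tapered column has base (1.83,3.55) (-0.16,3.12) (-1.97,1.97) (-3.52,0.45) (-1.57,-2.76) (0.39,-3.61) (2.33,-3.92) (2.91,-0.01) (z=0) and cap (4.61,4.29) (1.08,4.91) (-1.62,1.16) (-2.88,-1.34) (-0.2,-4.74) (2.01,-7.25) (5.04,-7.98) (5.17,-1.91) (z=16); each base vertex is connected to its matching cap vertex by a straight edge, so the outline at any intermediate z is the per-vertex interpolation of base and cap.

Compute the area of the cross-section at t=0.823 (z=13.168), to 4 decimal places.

Area at t=0.823: 62.1842

Cross-section at t=0.823: each vertex is (1-t)·p0[i] + t·p1[i].
  v1: (1-0.823)·(1.83,3.55) + 0.823·(4.61,4.29) = (4.1179,4.1590)
  v2: (1-0.823)·(-0.16,3.12) + 0.823·(1.08,4.91) = (0.8605,4.5932)
  v3: (1-0.823)·(-1.97,1.97) + 0.823·(-1.62,1.16) = (-1.6820,1.3034)
  v4: (1-0.823)·(-3.52,0.45) + 0.823·(-2.88,-1.34) = (-2.9933,-1.0232)
  v5: (1-0.823)·(-1.57,-2.76) + 0.823·(-0.2,-4.74) = (-0.4425,-4.3895)
  v6: (1-0.823)·(0.39,-3.61) + 0.823·(2.01,-7.25) = (1.7233,-6.6057)
  v7: (1-0.823)·(2.33,-3.92) + 0.823·(5.04,-7.98) = (4.5603,-7.2614)
  v8: (1-0.823)·(2.91,-0.01) + 0.823·(5.17,-1.91) = (4.7700,-1.5737)
Shoelace sum Σ(x_i·y_{i+1} − x_{i+1}·y_i):
  i=1: 4.1179·4.5932 − 0.8605·4.1590 = +15.3355 (running +15.3355)
  i=2: 0.8605·1.3034 − -1.6820·4.5932 = +8.8471 (running +24.1825)
  i=3: -1.6820·-1.0232 − -2.9933·1.3034 = +5.6223 (running +29.8048)
  i=4: -2.9933·-4.3895 − -0.4425·-1.0232 = +12.6864 (running +42.4912)
  i=5: -0.4425·-6.6057 − 1.7233·-4.3895 = +10.4873 (running +52.9785)
  i=6: 1.7233·-7.2614 − 4.5603·-6.6057 = +17.6110 (running +70.5895)
  i=7: 4.5603·-1.5737 − 4.7700·-7.2614 = +27.4600 (running +98.0495)
  i=8: 4.7700·4.1590 − 4.1179·-1.5737 = +26.3188 (running +124.3684)
Area = |Σ|/2 = |124.3684|/2 = 62.1842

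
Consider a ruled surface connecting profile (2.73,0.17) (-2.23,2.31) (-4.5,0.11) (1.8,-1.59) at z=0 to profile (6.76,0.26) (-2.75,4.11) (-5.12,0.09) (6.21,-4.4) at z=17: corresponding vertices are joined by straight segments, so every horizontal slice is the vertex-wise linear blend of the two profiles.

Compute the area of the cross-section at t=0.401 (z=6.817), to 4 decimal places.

Cross-section at t=0.401: each vertex is (1-t)·p0[i] + t·p1[i].
  v1: (1-0.401)·(2.73,0.17) + 0.401·(6.76,0.26) = (4.3460,0.2061)
  v2: (1-0.401)·(-2.23,2.31) + 0.401·(-2.75,4.11) = (-2.4385,3.0318)
  v3: (1-0.401)·(-4.5,0.11) + 0.401·(-5.12,0.09) = (-4.7486,0.1020)
  v4: (1-0.401)·(1.8,-1.59) + 0.401·(6.21,-4.4) = (3.5684,-2.7168)
Shoelace sum Σ(x_i·y_{i+1} − x_{i+1}·y_i):
  i=1: 4.3460·3.0318 − -2.4385·0.2061 = +13.6788 (running +13.6788)
  i=2: -2.4385·0.1020 − -4.7486·3.0318 = +14.1482 (running +27.8270)
  i=3: -4.7486·-2.7168 − 3.5684·0.1020 = +12.5372 (running +40.3642)
  i=4: 3.5684·0.2061 − 4.3460·-2.7168 = +12.5428 (running +52.9070)
Area = |Σ|/2 = |52.9070|/2 = 26.4535

Area at t=0.401: 26.4535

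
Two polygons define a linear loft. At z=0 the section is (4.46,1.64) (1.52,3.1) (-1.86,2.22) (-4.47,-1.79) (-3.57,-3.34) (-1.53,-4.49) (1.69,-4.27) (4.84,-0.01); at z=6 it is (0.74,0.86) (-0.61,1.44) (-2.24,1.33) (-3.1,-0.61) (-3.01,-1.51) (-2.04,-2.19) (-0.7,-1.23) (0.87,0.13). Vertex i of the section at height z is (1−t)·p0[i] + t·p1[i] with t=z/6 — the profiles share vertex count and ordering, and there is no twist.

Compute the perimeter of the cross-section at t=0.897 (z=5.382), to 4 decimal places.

Cross-section at t=0.897: each vertex is (1-t)·p0[i] + t·p1[i].
  v1: (1-0.897)·(4.46,1.64) + 0.897·(0.74,0.86) = (1.1232,0.9403)
  v2: (1-0.897)·(1.52,3.1) + 0.897·(-0.61,1.44) = (-0.3906,1.6110)
  v3: (1-0.897)·(-1.86,2.22) + 0.897·(-2.24,1.33) = (-2.2009,1.4217)
  v4: (1-0.897)·(-4.47,-1.79) + 0.897·(-3.1,-0.61) = (-3.2411,-0.7315)
  v5: (1-0.897)·(-3.57,-3.34) + 0.897·(-3.01,-1.51) = (-3.0677,-1.6985)
  v6: (1-0.897)·(-1.53,-4.49) + 0.897·(-2.04,-2.19) = (-1.9875,-2.4269)
  v7: (1-0.897)·(1.69,-4.27) + 0.897·(-0.7,-1.23) = (-0.4538,-1.5431)
  v8: (1-0.897)·(4.84,-0.01) + 0.897·(0.87,0.13) = (1.2789,0.1156)
Perimeter = Σ |v_{i+1} − v_i|:
  edge 1→2: √(-1.5138² + 0.6706²) = 1.6557 (running 1.6557)
  edge 2→3: √(-1.8103² + -0.1893²) = 1.8201 (running 3.4758)
  edge 3→4: √(-1.0402² + -2.1532²) = 2.3913 (running 5.8671)
  edge 4→5: √(0.1734² + -0.9669²) = 0.9824 (running 6.8495)
  edge 5→6: √(1.0802² + -0.7284²) = 1.3029 (running 8.1524)
  edge 6→7: √(1.5336² + 0.8838²) = 1.7701 (running 9.9224)
  edge 7→8: √(1.7327² + 1.6587²) = 2.3987 (running 12.3211)
  edge 8→1: √(-0.1558² + 0.8248²) = 0.8393 (running 13.1604)
Perimeter = 13.1604

Perimeter at t=0.897: 13.1604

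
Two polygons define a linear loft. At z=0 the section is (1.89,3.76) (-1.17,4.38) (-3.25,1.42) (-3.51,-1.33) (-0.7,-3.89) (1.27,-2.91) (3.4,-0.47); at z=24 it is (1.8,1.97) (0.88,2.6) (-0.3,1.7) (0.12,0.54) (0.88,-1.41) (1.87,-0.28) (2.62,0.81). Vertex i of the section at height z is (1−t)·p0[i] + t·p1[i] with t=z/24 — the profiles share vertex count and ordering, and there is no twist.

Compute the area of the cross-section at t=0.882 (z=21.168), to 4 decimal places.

Cross-section at t=0.882: each vertex is (1-t)·p0[i] + t·p1[i].
  v1: (1-0.882)·(1.89,3.76) + 0.882·(1.8,1.97) = (1.8106,2.1812)
  v2: (1-0.882)·(-1.17,4.38) + 0.882·(0.88,2.6) = (0.6381,2.8100)
  v3: (1-0.882)·(-3.25,1.42) + 0.882·(-0.3,1.7) = (-0.6481,1.6670)
  v4: (1-0.882)·(-3.51,-1.33) + 0.882·(0.12,0.54) = (-0.3083,0.3193)
  v5: (1-0.882)·(-0.7,-3.89) + 0.882·(0.88,-1.41) = (0.6936,-1.7026)
  v6: (1-0.882)·(1.27,-2.91) + 0.882·(1.87,-0.28) = (1.7992,-0.5903)
  v7: (1-0.882)·(3.4,-0.47) + 0.882·(2.62,0.81) = (2.7120,0.6590)
Shoelace sum Σ(x_i·y_{i+1} − x_{i+1}·y_i):
  i=1: 1.8106·2.8100 − 0.6381·2.1812 = +3.6961 (running +3.6961)
  i=2: 0.6381·1.6670 − -0.6481·2.8100 = +2.8849 (running +6.5810)
  i=3: -0.6481·0.3193 − -0.3083·1.6670 = +0.3070 (running +6.8880)
  i=4: -0.3083·-1.7026 − 0.6936·0.3193 = +0.3035 (running +7.1915)
  i=5: 0.6936·-0.5903 − 1.7992·-1.7026 = +2.6540 (running +9.8454)
  i=6: 1.7992·0.6590 − 2.7120·-0.5903 = +2.7866 (running +12.6321)
  i=7: 2.7120·2.1812 − 1.8106·0.6590 = +4.7224 (running +17.3545)
Area = |Σ|/2 = |17.3545|/2 = 8.6772

Area at t=0.882: 8.6772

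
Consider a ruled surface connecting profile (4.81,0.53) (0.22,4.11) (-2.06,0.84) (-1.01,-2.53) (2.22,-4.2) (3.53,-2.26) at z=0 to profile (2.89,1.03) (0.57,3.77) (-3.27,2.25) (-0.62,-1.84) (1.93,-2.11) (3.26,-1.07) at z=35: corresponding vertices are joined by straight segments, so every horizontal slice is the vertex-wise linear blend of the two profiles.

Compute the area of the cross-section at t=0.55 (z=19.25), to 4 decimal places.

Cross-section at t=0.55: each vertex is (1-t)·p0[i] + t·p1[i].
  v1: (1-0.55)·(4.81,0.53) + 0.55·(2.89,1.03) = (3.7540,0.8050)
  v2: (1-0.55)·(0.22,4.11) + 0.55·(0.57,3.77) = (0.4125,3.9230)
  v3: (1-0.55)·(-2.06,0.84) + 0.55·(-3.27,2.25) = (-2.7255,1.6155)
  v4: (1-0.55)·(-1.01,-2.53) + 0.55·(-0.62,-1.84) = (-0.7955,-2.1505)
  v5: (1-0.55)·(2.22,-4.2) + 0.55·(1.93,-2.11) = (2.0605,-3.0505)
  v6: (1-0.55)·(3.53,-2.26) + 0.55·(3.26,-1.07) = (3.3815,-1.6055)
Shoelace sum Σ(x_i·y_{i+1} − x_{i+1}·y_i):
  i=1: 3.7540·3.9230 − 0.4125·0.8050 = +14.3949 (running +14.3949)
  i=2: 0.4125·1.6155 − -2.7255·3.9230 = +11.3585 (running +25.7534)
  i=3: -2.7255·-2.1505 − -0.7955·1.6155 = +7.1463 (running +32.8997)
  i=4: -0.7955·-3.0505 − 2.0605·-2.1505 = +6.8578 (running +39.7575)
  i=5: 2.0605·-1.6055 − 3.3815·-3.0505 = +7.0071 (running +46.7646)
  i=6: 3.3815·0.8050 − 3.7540·-1.6055 = +8.7492 (running +55.5138)
Area = |Σ|/2 = |55.5138|/2 = 27.7569

Area at t=0.55: 27.7569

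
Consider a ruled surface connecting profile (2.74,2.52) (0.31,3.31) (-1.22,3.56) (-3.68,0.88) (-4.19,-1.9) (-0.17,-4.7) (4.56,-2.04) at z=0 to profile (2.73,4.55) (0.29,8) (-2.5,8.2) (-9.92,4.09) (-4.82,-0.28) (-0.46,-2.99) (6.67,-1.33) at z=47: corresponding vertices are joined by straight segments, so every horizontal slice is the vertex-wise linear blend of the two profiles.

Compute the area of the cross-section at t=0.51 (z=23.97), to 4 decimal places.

Area at t=0.51: 72.6626

Cross-section at t=0.51: each vertex is (1-t)·p0[i] + t·p1[i].
  v1: (1-0.51)·(2.74,2.52) + 0.51·(2.73,4.55) = (2.7349,3.5553)
  v2: (1-0.51)·(0.31,3.31) + 0.51·(0.29,8) = (0.2998,5.7019)
  v3: (1-0.51)·(-1.22,3.56) + 0.51·(-2.5,8.2) = (-1.8728,5.9264)
  v4: (1-0.51)·(-3.68,0.88) + 0.51·(-9.92,4.09) = (-6.8624,2.5171)
  v5: (1-0.51)·(-4.19,-1.9) + 0.51·(-4.82,-0.28) = (-4.5113,-1.0738)
  v6: (1-0.51)·(-0.17,-4.7) + 0.51·(-0.46,-2.99) = (-0.3179,-3.8279)
  v7: (1-0.51)·(4.56,-2.04) + 0.51·(6.67,-1.33) = (5.6361,-1.6779)
Shoelace sum Σ(x_i·y_{i+1} − x_{i+1}·y_i):
  i=1: 2.7349·5.7019 − 0.2998·3.5553 = +14.5282 (running +14.5282)
  i=2: 0.2998·5.9264 − -1.8728·5.7019 = +12.4553 (running +26.9835)
  i=3: -1.8728·2.5171 − -6.8624·5.9264 = +35.9553 (running +62.9388)
  i=4: -6.8624·-1.0738 − -4.5113·2.5171 = +18.7242 (running +81.6630)
  i=5: -4.5113·-3.8279 − -0.3179·-1.0738 = +16.9274 (running +98.5905)
  i=6: -0.3179·-1.6779 − 5.6361·-3.8279 = +22.1078 (running +120.6983)
  i=7: 5.6361·3.5553 − 2.7349·-1.6779 = +24.6269 (running +145.3252)
Area = |Σ|/2 = |145.3252|/2 = 72.6626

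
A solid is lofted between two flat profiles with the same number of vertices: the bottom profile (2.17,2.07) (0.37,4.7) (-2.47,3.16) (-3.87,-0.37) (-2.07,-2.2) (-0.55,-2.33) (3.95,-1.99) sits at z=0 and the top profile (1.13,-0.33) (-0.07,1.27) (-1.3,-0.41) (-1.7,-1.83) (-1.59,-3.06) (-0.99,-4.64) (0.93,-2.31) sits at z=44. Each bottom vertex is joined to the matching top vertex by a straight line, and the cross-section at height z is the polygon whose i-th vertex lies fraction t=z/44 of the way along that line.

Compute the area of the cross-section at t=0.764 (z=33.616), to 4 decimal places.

Area at t=0.764: 14.9219

Cross-section at t=0.764: each vertex is (1-t)·p0[i] + t·p1[i].
  v1: (1-0.764)·(2.17,2.07) + 0.764·(1.13,-0.33) = (1.3754,0.2364)
  v2: (1-0.764)·(0.37,4.7) + 0.764·(-0.07,1.27) = (0.0338,2.0795)
  v3: (1-0.764)·(-2.47,3.16) + 0.764·(-1.3,-0.41) = (-1.5761,0.4325)
  v4: (1-0.764)·(-3.87,-0.37) + 0.764·(-1.7,-1.83) = (-2.2121,-1.4854)
  v5: (1-0.764)·(-2.07,-2.2) + 0.764·(-1.59,-3.06) = (-1.7033,-2.8570)
  v6: (1-0.764)·(-0.55,-2.33) + 0.764·(-0.99,-4.64) = (-0.8862,-4.0948)
  v7: (1-0.764)·(3.95,-1.99) + 0.764·(0.93,-2.31) = (1.6427,-2.2345)
Shoelace sum Σ(x_i·y_{i+1} − x_{i+1}·y_i):
  i=1: 1.3754·2.0795 − 0.0338·0.2364 = +2.8522 (running +2.8522)
  i=2: 0.0338·0.4325 − -1.5761·2.0795 = +3.2921 (running +6.1443)
  i=3: -1.5761·-1.4854 − -2.2121·0.4325 = +3.2980 (running +9.4424)
  i=4: -2.2121·-2.8570 − -1.7033·-1.4854 = +3.7900 (running +13.2324)
  i=5: -1.7033·-4.0948 − -0.8862·-2.8570 = +4.4429 (running +17.6752)
  i=6: -0.8862·-2.2345 − 1.6427·-4.0948 = +8.7068 (running +26.3820)
  i=7: 1.6427·0.2364 − 1.3754·-2.2345 = +3.4617 (running +29.8437)
Area = |Σ|/2 = |29.8437|/2 = 14.9219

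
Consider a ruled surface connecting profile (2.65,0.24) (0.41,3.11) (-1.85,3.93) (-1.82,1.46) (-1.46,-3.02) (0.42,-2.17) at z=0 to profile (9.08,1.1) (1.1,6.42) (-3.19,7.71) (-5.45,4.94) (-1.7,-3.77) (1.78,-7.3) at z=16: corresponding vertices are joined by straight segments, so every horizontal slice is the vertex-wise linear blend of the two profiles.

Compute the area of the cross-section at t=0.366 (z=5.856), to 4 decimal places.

Cross-section at t=0.366: each vertex is (1-t)·p0[i] + t·p1[i].
  v1: (1-0.366)·(2.65,0.24) + 0.366·(9.08,1.1) = (5.0034,0.5548)
  v2: (1-0.366)·(0.41,3.11) + 0.366·(1.1,6.42) = (0.6625,4.3215)
  v3: (1-0.366)·(-1.85,3.93) + 0.366·(-3.19,7.71) = (-2.3404,5.3135)
  v4: (1-0.366)·(-1.82,1.46) + 0.366·(-5.45,4.94) = (-3.1486,2.7337)
  v5: (1-0.366)·(-1.46,-3.02) + 0.366·(-1.7,-3.77) = (-1.5478,-3.2945)
  v6: (1-0.366)·(0.42,-2.17) + 0.366·(1.78,-7.3) = (0.9178,-4.0476)
Shoelace sum Σ(x_i·y_{i+1} − x_{i+1}·y_i):
  i=1: 5.0034·4.3215 − 0.6625·0.5548 = +21.2544 (running +21.2544)
  i=2: 0.6625·5.3135 − -2.3404·4.3215 = +13.6345 (running +34.8889)
  i=3: -2.3404·2.7337 − -3.1486·5.3135 = +10.3319 (running +45.2208)
  i=4: -3.1486·-3.2945 − -1.5478·2.7337 = +14.6043 (running +59.8251)
  i=5: -1.5478·-4.0476 − 0.9178·-3.2945 = +9.2886 (running +69.1136)
  i=6: 0.9178·0.5548 − 5.0034·-4.0476 = +20.7607 (running +89.8743)
Area = |Σ|/2 = |89.8743|/2 = 44.9372

Area at t=0.366: 44.9372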